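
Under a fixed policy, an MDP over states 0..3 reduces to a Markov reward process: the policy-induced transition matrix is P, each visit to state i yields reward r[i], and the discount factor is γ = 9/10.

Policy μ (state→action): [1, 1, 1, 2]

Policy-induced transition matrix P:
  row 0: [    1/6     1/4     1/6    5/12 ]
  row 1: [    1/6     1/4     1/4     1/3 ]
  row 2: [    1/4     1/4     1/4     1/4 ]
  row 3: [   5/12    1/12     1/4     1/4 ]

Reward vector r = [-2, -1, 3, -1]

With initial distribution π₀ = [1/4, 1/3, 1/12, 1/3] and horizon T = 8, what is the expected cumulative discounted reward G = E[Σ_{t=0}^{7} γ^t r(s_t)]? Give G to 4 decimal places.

G = -2.5557

t=0: π = [0.2500, 0.3333, 0.0833, 0.3333], E[r] = -0.9167, γ^t·E[r] = -0.916667, running G = -0.916667
t=1: π = [0.2569, 0.1944, 0.2292, 0.3194], E[r] = -0.3403, γ^t·E[r] = -0.306250, running G = -1.222917
t=2: π = [0.2656, 0.1968, 0.2286, 0.3090], E[r] = -0.3513, γ^t·E[r] = -0.284531, running G = -1.507448
t=3: π = [0.2630, 0.1985, 0.2279, 0.3107], E[r] = -0.3515, γ^t·E[r] = -0.256254, running G = -1.763702
t=4: π = [0.2633, 0.1982, 0.2281, 0.3104], E[r] = -0.3510, γ^t·E[r] = -0.230278, running G = -1.993980
t=5: π = [0.2633, 0.1983, 0.2281, 0.3104], E[r] = -0.3510, γ^t·E[r] = -0.207286, running G = -2.201265
t=6: π = [0.2633, 0.1983, 0.2281, 0.3104], E[r] = -0.3510, γ^t·E[r] = -0.186551, running G = -2.387816
t=7: π = [0.2633, 0.1983, 0.2281, 0.3104], E[r] = -0.3510, γ^t·E[r] = -0.167896, running G = -2.555713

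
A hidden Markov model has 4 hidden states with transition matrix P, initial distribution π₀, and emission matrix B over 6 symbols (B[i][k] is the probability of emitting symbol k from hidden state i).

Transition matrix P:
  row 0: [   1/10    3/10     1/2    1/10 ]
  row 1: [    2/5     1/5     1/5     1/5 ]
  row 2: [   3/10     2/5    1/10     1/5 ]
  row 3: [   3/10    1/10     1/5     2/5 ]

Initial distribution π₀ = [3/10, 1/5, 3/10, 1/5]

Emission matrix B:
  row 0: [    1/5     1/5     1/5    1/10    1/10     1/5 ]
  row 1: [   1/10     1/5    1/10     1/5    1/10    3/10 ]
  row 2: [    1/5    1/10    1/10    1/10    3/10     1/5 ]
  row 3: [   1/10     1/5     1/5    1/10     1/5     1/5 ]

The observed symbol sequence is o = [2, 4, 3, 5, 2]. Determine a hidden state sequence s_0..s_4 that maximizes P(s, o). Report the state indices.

path = [0, 2, 1, 1, 0]

t=0: δ = [6.000e-02, 2.000e-02, 3.000e-02, 4.000e-02]  (obs o_0=2)
t=1: δ = [1.200e-03, 1.800e-03, 9.000e-03, 3.200e-03]  ψ = [3, 0, 0, 3]  (obs o_1=4)
t=2: δ = [2.700e-04, 7.200e-04, 9.000e-05, 1.800e-04]  ψ = [2, 2, 2, 2]  (obs o_2=3)
t=3: δ = [5.760e-05, 4.320e-05, 2.880e-05, 2.880e-05]  ψ = [1, 1, 1, 1]  (obs o_3=5)
t=4: δ = [3.456e-06, 1.728e-06, 2.880e-06, 2.304e-06]  ψ = [1, 0, 0, 3]  (obs o_4=2)
backtrack: best end state = 0; path = [0, 2, 1, 1, 0]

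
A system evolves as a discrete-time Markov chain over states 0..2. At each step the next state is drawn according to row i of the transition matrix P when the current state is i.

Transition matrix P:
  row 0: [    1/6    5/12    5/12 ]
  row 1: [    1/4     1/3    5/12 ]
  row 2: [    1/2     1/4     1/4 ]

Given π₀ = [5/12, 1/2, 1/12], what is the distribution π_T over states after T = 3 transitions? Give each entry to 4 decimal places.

t=0: π = [0.4167, 0.5000, 0.0833]
t=1: π = [0.2361, 0.3611, 0.4028]
t=2: π = [0.3310, 0.3194, 0.3495]
t=3: π = [0.3098, 0.3318, 0.3584]

π = [0.3098, 0.3318, 0.3584]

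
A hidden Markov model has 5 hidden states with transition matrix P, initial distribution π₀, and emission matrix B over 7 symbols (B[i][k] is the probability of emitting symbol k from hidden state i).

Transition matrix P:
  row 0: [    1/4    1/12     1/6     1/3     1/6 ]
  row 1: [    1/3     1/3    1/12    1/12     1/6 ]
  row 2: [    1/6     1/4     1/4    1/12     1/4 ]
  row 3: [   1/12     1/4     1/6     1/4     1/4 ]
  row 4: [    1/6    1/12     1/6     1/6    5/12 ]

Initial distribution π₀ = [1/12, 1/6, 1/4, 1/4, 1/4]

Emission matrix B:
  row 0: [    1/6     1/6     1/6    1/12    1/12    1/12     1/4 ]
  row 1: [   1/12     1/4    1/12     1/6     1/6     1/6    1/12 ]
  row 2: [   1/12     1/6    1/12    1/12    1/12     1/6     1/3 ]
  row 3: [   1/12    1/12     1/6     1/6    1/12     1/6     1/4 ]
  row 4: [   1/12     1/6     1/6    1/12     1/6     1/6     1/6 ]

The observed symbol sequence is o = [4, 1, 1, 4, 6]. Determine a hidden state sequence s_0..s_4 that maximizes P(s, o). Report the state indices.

path = [4, 4, 4, 4, 4]

t=0: δ = [6.944e-03, 2.778e-02, 2.083e-02, 2.083e-02, 4.167e-02]  (obs o_0=4)
t=1: δ = [1.543e-03, 2.315e-03, 1.157e-03, 5.787e-04, 2.894e-03]  ψ = [1, 1, 4, 4, 4]  (obs o_1=1)
t=2: δ = [1.286e-04, 1.929e-04, 8.038e-05, 4.287e-05, 2.009e-04]  ψ = [1, 1, 4, 0, 4]  (obs o_2=1)
t=3: δ = [5.358e-06, 1.072e-05, 2.791e-06, 3.572e-06, 1.395e-05]  ψ = [1, 1, 4, 0, 4]  (obs o_3=4)
t=4: δ = [8.931e-07, 2.977e-07, 7.752e-07, 5.814e-07, 9.690e-07]  ψ = [1, 1, 4, 4, 4]  (obs o_4=6)
backtrack: best end state = 4; path = [4, 4, 4, 4, 4]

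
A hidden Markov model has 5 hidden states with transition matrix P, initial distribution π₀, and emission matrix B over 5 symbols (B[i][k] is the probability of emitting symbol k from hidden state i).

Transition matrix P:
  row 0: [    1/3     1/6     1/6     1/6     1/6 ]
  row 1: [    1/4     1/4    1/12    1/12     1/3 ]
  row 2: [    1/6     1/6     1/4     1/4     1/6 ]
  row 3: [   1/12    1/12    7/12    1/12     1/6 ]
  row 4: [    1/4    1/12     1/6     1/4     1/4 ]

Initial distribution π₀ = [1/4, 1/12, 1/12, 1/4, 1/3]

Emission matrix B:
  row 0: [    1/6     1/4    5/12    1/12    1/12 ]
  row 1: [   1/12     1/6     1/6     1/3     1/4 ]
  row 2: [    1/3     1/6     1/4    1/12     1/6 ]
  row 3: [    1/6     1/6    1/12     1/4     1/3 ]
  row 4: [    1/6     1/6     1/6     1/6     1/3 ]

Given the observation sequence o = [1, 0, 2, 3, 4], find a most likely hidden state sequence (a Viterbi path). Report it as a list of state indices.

t=0: δ = [6.250e-02, 1.389e-02, 1.389e-02, 4.167e-02, 5.556e-02]  (obs o_0=1)
t=1: δ = [3.472e-03, 8.681e-04, 8.102e-03, 2.315e-03, 2.315e-03]  ψ = [0, 0, 3, 4, 4]  (obs o_1=0)
t=2: δ = [5.626e-04, 2.251e-04, 5.064e-04, 1.688e-04, 2.251e-04]  ψ = [2, 2, 2, 2, 2]  (obs o_2=2)
t=3: δ = [1.563e-05, 3.126e-05, 1.055e-05, 3.165e-05, 1.563e-05]  ψ = [0, 0, 2, 2, 0]  (obs o_3=3)
t=4: δ = [6.512e-07, 1.954e-06, 3.077e-06, 1.302e-06, 3.473e-06]  ψ = [1, 1, 3, 4, 1]  (obs o_4=4)
backtrack: best end state = 4; path = [3, 2, 0, 1, 4]

path = [3, 2, 0, 1, 4]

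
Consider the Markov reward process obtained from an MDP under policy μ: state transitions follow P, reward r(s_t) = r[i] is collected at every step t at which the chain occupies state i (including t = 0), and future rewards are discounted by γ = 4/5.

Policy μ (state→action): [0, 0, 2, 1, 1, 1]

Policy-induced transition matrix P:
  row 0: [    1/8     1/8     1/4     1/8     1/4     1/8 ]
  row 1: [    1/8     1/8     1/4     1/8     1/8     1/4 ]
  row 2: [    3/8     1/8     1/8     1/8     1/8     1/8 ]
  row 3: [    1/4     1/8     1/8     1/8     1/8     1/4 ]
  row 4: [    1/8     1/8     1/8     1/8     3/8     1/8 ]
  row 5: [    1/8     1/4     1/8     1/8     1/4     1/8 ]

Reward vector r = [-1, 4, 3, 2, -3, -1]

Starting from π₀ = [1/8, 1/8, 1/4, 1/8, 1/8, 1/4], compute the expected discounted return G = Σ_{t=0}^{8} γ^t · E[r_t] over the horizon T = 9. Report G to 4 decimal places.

G = 1.8623

t=0: π = [0.1250, 0.1250, 0.2500, 0.1250, 0.1250, 0.2500], E[r] = 0.7500, γ^t·E[r] = 0.750000, running G = 0.750000
t=1: π = [0.2031, 0.1563, 0.1563, 0.1250, 0.2031, 0.1563], E[r] = 0.3750, γ^t·E[r] = 0.300000, running G = 1.050000
t=2: π = [0.1797, 0.1445, 0.1699, 0.1250, 0.2207, 0.1602], E[r] = 0.3359, γ^t·E[r] = 0.215000, running G = 1.265000
t=3: π = [0.1831, 0.1450, 0.1655, 0.1250, 0.2227, 0.1587], E[r] = 0.3169, γ^t·E[r] = 0.162250, running G = 1.427250
t=4: π = [0.1820, 0.1448, 0.1660, 0.1250, 0.2234, 0.1588], E[r] = 0.3165, γ^t·E[r] = 0.129625, running G = 1.556875
t=5: π = [0.1821, 0.1448, 0.1659, 0.1250, 0.2234, 0.1587], E[r] = 0.3158, γ^t·E[r] = 0.103468, running G = 1.660343
t=6: π = [0.1821, 0.1448, 0.1659, 0.1250, 0.2235, 0.1587], E[r] = 0.3158, γ^t·E[r] = 0.082774, running G = 1.743116
t=7: π = [0.1821, 0.1448, 0.1659, 0.1250, 0.2235, 0.1587], E[r] = 0.3157, γ^t·E[r] = 0.066214, running G = 1.809330
t=8: π = [0.1821, 0.1448, 0.1659, 0.1250, 0.2235, 0.1587], E[r] = 0.3157, γ^t·E[r] = 0.052971, running G = 1.862301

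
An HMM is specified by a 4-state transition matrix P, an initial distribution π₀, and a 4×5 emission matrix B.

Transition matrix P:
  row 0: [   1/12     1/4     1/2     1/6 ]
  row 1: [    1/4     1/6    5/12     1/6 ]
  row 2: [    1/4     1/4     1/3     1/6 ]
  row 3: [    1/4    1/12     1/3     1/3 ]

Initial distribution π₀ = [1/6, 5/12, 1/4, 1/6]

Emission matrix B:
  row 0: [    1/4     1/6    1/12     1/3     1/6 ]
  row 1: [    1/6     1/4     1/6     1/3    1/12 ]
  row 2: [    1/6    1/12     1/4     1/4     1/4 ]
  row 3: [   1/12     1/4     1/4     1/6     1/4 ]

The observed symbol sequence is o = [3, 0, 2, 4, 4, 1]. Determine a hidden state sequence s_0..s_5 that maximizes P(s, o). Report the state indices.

t=0: δ = [5.556e-02, 1.389e-01, 6.250e-02, 2.778e-02]  (obs o_0=3)
t=1: δ = [8.681e-03, 3.858e-03, 9.645e-03, 1.929e-03]  ψ = [1, 1, 1, 1]  (obs o_1=0)
t=2: δ = [2.009e-04, 4.019e-04, 1.085e-03, 4.019e-04]  ψ = [2, 2, 0, 2]  (obs o_2=2)
t=3: δ = [4.521e-05, 2.261e-05, 9.042e-05, 4.521e-05]  ψ = [2, 2, 2, 2]  (obs o_3=4)
t=4: δ = [3.768e-06, 1.884e-06, 7.535e-06, 3.768e-06]  ψ = [2, 2, 2, 2]  (obs o_4=4)
t=5: δ = [3.140e-07, 4.710e-07, 2.093e-07, 3.140e-07]  ψ = [2, 2, 2, 2]  (obs o_5=1)
backtrack: best end state = 1; path = [1, 0, 2, 2, 2, 1]

path = [1, 0, 2, 2, 2, 1]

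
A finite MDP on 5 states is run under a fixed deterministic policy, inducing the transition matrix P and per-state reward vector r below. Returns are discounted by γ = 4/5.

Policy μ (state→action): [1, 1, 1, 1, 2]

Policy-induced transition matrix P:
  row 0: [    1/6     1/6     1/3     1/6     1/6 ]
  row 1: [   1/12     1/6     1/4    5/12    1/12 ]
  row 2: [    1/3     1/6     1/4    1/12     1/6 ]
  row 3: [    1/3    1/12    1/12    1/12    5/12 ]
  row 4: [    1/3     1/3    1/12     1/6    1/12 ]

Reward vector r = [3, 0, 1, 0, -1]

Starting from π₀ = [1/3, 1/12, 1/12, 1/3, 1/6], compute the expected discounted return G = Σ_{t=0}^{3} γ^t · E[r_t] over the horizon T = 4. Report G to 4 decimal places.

G = 2.3967

t=0: π = [0.3333, 0.0833, 0.0833, 0.3333, 0.1667], E[r] = 0.9167, γ^t·E[r] = 0.916667, running G = 0.916667
t=1: π = [0.2569, 0.1667, 0.1944, 0.1528, 0.2292], E[r] = 0.7361, γ^t·E[r] = 0.588889, running G = 1.505556
t=2: π = [0.2488, 0.1921, 0.2078, 0.1794, 0.1719], E[r] = 0.7824, γ^t·E[r] = 0.500741, running G = 2.006296
t=3: π = [0.2438, 0.1804, 0.2122, 0.1824, 0.1812], E[r] = 0.7625, γ^t·E[r] = 0.390395, running G = 2.396691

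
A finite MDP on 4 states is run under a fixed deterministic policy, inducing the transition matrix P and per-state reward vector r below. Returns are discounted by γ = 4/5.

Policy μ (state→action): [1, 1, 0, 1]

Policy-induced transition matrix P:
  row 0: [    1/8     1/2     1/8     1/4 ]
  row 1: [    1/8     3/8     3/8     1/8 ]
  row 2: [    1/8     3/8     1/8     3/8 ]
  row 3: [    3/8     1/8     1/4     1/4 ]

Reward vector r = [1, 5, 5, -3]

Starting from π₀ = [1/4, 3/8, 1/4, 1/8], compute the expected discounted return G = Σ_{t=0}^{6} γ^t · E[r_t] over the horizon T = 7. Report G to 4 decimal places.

G = 10.1066

t=0: π = [0.2500, 0.3750, 0.2500, 0.1250], E[r] = 3.0000, γ^t·E[r] = 3.000000, running G = 3.000000
t=1: π = [0.1563, 0.3750, 0.2344, 0.2344], E[r] = 2.5000, γ^t·E[r] = 2.000000, running G = 5.000000
t=2: π = [0.1836, 0.3359, 0.2480, 0.2324], E[r] = 2.4063, γ^t·E[r] = 1.540000, running G = 6.540000
t=3: π = [0.1831, 0.3398, 0.2380, 0.2390], E[r] = 2.3555, γ^t·E[r] = 1.206000, running G = 7.746000
t=4: π = [0.1848, 0.3381, 0.2398, 0.2373], E[r] = 2.3628, γ^t·E[r] = 0.967800, running G = 8.713800
t=5: π = [0.1843, 0.3388, 0.2392, 0.2377], E[r] = 2.3610, γ^t·E[r] = 0.773660, running G = 9.487460
t=6: π = [0.1844, 0.3386, 0.2394, 0.2376], E[r] = 2.3619, γ^t·E[r] = 0.619150, running G = 10.106610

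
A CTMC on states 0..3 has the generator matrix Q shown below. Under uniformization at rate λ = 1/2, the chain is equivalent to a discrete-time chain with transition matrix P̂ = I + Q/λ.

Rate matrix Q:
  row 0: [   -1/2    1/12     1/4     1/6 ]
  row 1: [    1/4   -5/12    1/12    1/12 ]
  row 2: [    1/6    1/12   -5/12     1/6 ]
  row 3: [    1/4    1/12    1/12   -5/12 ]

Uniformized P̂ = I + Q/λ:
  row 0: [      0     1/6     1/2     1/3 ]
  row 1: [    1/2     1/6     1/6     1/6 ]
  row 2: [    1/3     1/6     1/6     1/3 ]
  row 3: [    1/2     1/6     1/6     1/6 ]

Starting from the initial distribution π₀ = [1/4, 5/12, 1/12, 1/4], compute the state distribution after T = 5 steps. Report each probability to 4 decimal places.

π = [0.3047, 0.1667, 0.2667, 0.2619]

t=0: π = [0.2500, 0.4167, 0.0833, 0.2500]
t=1: π = [0.3611, 0.1667, 0.2500, 0.2222]
t=2: π = [0.2778, 0.1667, 0.2870, 0.2685]
t=3: π = [0.3133, 0.1667, 0.2593, 0.2608]
t=4: π = [0.3002, 0.1667, 0.2711, 0.2621]
t=5: π = [0.3047, 0.1667, 0.2667, 0.2619]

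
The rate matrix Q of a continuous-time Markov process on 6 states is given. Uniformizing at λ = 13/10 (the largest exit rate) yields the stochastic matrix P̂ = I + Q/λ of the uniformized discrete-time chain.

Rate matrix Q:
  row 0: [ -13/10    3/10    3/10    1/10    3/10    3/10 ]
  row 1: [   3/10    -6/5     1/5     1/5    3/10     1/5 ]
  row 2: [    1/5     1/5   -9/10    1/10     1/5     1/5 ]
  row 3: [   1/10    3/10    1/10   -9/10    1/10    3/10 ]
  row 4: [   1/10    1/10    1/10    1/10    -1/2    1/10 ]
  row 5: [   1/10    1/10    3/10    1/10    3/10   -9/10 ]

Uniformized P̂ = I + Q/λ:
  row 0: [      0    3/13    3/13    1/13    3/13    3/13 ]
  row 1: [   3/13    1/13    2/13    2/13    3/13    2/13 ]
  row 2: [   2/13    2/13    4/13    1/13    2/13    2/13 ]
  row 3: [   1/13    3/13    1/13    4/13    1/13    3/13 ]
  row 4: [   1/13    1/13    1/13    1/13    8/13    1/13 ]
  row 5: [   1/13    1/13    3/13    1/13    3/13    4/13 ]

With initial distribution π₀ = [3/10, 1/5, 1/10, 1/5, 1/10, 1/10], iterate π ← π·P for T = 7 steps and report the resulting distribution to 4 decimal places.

t=0: π = [0.3000, 0.2000, 0.1000, 0.2000, 0.1000, 0.1000]
t=1: π = [0.0923, 0.1615, 0.1769, 0.1385, 0.2308, 0.2000]
t=2: π = [0.1083, 0.1260, 0.1751, 0.1213, 0.2846, 0.1846]
t=3: π = [0.1015, 0.1257, 0.1721, 0.1146, 0.3081, 0.1780]
t=4: π = [0.1017, 0.1234, 0.1693, 0.1130, 0.3184, 0.1742]
t=5: π = [0.1011, 0.1230, 0.1679, 0.1125, 0.3228, 0.1727]
t=6: π = [0.1010, 0.1227, 0.1673, 0.1123, 0.3247, 0.1720]
t=7: π = [0.1009, 0.1226, 0.1670, 0.1123, 0.3255, 0.1717]

π = [0.1009, 0.1226, 0.1670, 0.1123, 0.3255, 0.1717]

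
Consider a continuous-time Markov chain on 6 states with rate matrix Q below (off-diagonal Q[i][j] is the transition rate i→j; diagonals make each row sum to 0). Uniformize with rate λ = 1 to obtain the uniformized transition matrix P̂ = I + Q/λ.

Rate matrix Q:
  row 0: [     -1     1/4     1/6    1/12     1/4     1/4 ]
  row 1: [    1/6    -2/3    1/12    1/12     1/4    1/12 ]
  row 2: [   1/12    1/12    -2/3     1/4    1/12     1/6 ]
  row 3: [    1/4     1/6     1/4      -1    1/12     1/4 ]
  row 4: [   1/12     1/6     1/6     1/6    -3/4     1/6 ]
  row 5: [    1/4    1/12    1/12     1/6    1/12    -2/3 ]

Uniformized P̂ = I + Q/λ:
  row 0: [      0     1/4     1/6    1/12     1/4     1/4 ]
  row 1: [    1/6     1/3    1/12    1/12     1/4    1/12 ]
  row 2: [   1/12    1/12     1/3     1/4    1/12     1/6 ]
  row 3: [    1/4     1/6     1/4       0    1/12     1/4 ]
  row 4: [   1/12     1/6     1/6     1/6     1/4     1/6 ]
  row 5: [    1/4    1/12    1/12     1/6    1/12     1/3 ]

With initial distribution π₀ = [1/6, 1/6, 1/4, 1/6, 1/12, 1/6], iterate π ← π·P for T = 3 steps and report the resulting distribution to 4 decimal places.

π = [0.1433, 0.1752, 0.1757, 0.1327, 0.1629, 0.2103]

t=0: π = [0.1667, 0.1667, 0.2500, 0.1667, 0.0833, 0.1667]
t=1: π = [0.1389, 0.1736, 0.1944, 0.1319, 0.1528, 0.2083]
t=2: π = [0.1429, 0.1736, 0.1782, 0.1348, 0.1609, 0.2095]
t=3: π = [0.1433, 0.1752, 0.1757, 0.1327, 0.1629, 0.2103]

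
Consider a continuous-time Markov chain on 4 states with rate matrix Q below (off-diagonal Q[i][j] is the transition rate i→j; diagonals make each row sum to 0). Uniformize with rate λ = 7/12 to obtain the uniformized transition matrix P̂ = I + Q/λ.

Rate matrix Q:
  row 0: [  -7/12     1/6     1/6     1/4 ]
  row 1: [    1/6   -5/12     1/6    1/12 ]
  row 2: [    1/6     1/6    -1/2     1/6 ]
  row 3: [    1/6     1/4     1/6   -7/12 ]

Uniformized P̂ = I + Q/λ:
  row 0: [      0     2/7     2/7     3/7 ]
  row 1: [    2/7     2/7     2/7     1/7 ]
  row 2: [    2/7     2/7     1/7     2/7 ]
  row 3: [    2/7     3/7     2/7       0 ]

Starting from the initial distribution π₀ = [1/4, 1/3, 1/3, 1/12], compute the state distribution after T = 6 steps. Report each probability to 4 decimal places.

t=0: π = [0.2500, 0.3333, 0.3333, 0.0833]
t=1: π = [0.2143, 0.2976, 0.2381, 0.2500]
t=2: π = [0.2245, 0.3214, 0.2517, 0.2024]
t=3: π = [0.2216, 0.3146, 0.2498, 0.2140]
t=4: π = [0.2224, 0.3163, 0.2500, 0.2113]
t=5: π = [0.2222, 0.3159, 0.2500, 0.2119]
t=6: π = [0.2222, 0.3160, 0.2500, 0.2118]

π = [0.2222, 0.3160, 0.2500, 0.2118]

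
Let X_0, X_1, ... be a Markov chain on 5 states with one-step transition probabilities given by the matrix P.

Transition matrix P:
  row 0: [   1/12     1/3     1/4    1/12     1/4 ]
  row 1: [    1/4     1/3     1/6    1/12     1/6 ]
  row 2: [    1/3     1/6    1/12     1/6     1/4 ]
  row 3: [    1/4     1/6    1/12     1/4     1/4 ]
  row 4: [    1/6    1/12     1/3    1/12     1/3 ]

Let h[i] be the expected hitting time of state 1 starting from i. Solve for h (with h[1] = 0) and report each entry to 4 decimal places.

h = [4.7890, 0.0000, 5.5309, 5.5984, 6.1625]

First-step conditioning: h[1] = 0; for i ≠ 1, h[i] = 1 + Σ_k P[i][k]·h[k].
  h[0] = 1 + 1/12·h[0] + 1/4·h[2] + 1/12·h[3] + 1/4·h[4]
  h[2] = 1 + 1/3·h[0] + 1/12·h[2] + 1/6·h[3] + 1/4·h[4]
  h[3] = 1 + 1/4·h[0] + 1/12·h[2] + 1/4·h[3] + 1/4·h[4]
  h[4] = 1 + 1/6·h[0] + 1/3·h[2] + 1/12·h[3] + 1/3·h[4]
Solving the 4×4 linear system over states ≠ 1 gives exactly h = [9372/1957, 0, 10824/1957, 10956/1957, 12060/1957] (h[1] = 0 is the target).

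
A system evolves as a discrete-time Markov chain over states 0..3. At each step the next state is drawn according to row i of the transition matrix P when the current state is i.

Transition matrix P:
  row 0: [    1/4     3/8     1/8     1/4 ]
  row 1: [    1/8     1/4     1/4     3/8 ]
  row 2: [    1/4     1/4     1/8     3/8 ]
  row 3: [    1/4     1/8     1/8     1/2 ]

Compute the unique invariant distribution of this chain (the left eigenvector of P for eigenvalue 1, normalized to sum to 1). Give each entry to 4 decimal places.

Balance equations π_j = Σ_i π_i·P[i][j]:
  π_0 = 1/4·π_0 + 1/8·π_1 + 1/4·π_2 + 1/4·π_3
  π_1 = 3/8·π_0 + 1/4·π_1 + 1/4·π_2 + 1/8·π_3
  π_2 = 1/8·π_0 + 1/4·π_1 + 1/8·π_2 + 1/8·π_3
  normalize: π_0 + π_1 + π_2 + π_3 = 1
Solving the linear system gives exactly π = [101/456, 13/57, 35/228, 181/456].

π = [0.2215, 0.2281, 0.1535, 0.3969]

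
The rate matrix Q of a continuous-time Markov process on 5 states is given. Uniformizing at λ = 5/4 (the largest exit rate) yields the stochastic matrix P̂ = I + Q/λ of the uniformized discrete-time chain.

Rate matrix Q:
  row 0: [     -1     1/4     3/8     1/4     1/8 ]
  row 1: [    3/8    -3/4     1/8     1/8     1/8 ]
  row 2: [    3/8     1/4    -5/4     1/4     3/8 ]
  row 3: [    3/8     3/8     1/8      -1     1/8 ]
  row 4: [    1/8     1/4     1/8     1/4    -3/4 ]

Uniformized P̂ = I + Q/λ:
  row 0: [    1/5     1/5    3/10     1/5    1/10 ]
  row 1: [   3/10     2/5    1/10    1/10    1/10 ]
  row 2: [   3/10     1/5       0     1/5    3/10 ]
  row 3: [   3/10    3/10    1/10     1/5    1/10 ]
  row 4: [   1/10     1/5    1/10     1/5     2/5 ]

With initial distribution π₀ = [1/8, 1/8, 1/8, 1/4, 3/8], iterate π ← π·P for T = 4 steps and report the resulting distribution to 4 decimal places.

t=0: π = [0.1250, 0.1250, 0.1250, 0.2500, 0.3750]
t=1: π = [0.2125, 0.2500, 0.1125, 0.1875, 0.2375]
t=2: π = [0.2313, 0.2688, 0.1313, 0.1750, 0.1938]
t=3: π = [0.2381, 0.2713, 0.1331, 0.1731, 0.1844]
t=4: π = [0.2393, 0.2716, 0.1343, 0.1729, 0.1819]

π = [0.2393, 0.2716, 0.1343, 0.1729, 0.1819]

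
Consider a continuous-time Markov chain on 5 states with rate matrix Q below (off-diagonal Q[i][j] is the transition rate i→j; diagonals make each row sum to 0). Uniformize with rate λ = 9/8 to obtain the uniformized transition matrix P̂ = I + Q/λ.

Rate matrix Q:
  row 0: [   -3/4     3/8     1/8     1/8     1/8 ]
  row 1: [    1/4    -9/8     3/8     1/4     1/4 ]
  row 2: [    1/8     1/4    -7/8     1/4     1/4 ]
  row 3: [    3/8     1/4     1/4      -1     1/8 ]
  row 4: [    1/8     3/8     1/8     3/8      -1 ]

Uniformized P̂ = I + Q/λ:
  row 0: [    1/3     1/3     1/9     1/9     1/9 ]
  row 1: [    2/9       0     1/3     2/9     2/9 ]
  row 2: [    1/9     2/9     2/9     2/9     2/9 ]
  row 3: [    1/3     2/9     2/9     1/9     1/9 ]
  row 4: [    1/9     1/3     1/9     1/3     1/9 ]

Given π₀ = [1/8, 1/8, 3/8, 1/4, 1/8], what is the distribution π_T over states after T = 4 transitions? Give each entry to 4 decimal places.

π = [0.2289, 0.2169, 0.2034, 0.1929, 0.1578]

t=0: π = [0.1250, 0.1250, 0.3750, 0.2500, 0.1250]
t=1: π = [0.2083, 0.2222, 0.2083, 0.1944, 0.1667]
t=2: π = [0.2253, 0.2145, 0.2052, 0.1960, 0.1590]
t=3: π = [0.2286, 0.2172, 0.2034, 0.1931, 0.1578]
t=4: π = [0.2289, 0.2169, 0.2034, 0.1929, 0.1578]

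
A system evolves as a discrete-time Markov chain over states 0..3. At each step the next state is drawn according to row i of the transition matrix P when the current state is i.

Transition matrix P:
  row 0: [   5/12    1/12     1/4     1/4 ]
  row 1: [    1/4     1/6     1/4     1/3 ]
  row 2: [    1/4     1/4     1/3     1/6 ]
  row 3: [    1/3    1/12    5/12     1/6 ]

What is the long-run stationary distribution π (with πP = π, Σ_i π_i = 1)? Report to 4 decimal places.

π = [0.3218, 0.1477, 0.3124, 0.2181]

Balance equations π_j = Σ_i π_i·P[i][j]:
  π_0 = 5/12·π_0 + 1/4·π_1 + 1/4·π_2 + 1/3·π_3
  π_1 = 1/12·π_0 + 1/6·π_1 + 1/4·π_2 + 1/12·π_3
  π_2 = 1/4·π_0 + 1/4·π_1 + 1/3·π_2 + 5/12·π_3
  normalize: π_0 + π_1 + π_2 + π_3 = 1
Solving the linear system gives exactly π = [512/1591, 235/1591, 497/1591, 347/1591].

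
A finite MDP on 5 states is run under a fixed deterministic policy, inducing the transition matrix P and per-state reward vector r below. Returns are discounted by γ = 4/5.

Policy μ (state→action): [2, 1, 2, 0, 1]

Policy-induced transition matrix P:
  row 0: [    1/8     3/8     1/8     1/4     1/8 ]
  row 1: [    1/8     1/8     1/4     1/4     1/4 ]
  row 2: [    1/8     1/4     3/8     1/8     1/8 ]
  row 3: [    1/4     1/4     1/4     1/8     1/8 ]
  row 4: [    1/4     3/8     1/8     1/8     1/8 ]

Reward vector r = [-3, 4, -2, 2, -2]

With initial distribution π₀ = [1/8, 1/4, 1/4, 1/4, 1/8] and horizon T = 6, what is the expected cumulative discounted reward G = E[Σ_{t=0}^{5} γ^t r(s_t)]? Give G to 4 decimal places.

G = 0.5715

t=0: π = [0.1250, 0.2500, 0.2500, 0.2500, 0.1250], E[r] = 0.3750, γ^t·E[r] = 0.375000, running G = 0.375000
t=1: π = [0.1719, 0.2500, 0.2500, 0.1719, 0.1563], E[r] = 0.0156, γ^t·E[r] = 0.012500, running G = 0.387500
t=2: π = [0.1660, 0.2598, 0.2402, 0.1777, 0.1563], E[r] = 0.1035, γ^t·E[r] = 0.066250, running G = 0.453750
t=3: π = [0.1667, 0.2578, 0.2397, 0.1782, 0.1575], E[r] = 0.0930, γ^t·E[r] = 0.047625, running G = 0.501375
t=4: π = [0.1670, 0.2583, 0.2394, 0.1781, 0.1572], E[r] = 0.0951, γ^t·E[r] = 0.038963, running G = 0.540338
t=5: π = [0.1669, 0.2582, 0.2394, 0.1782, 0.1573], E[r] = 0.0951, γ^t·E[r] = 0.031174, running G = 0.571511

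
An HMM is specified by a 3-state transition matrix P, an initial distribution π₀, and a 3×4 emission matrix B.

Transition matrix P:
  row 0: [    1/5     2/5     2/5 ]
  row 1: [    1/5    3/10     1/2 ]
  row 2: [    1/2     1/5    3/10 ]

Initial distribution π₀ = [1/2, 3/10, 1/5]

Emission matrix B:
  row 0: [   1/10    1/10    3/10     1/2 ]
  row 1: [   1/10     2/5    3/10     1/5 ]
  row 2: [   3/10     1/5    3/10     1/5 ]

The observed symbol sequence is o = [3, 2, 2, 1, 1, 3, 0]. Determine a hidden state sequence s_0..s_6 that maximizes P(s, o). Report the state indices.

t=0: δ = [2.500e-01, 6.000e-02, 4.000e-02]  (obs o_0=3)
t=1: δ = [1.500e-02, 3.000e-02, 3.000e-02]  ψ = [0, 0, 0]  (obs o_1=2)
t=2: δ = [4.500e-03, 2.700e-03, 4.500e-03]  ψ = [2, 1, 1]  (obs o_2=2)
t=3: δ = [2.250e-04, 7.200e-04, 3.600e-04]  ψ = [2, 0, 0]  (obs o_3=1)
t=4: δ = [1.800e-05, 8.640e-05, 7.200e-05]  ψ = [2, 1, 1]  (obs o_4=1)
t=5: δ = [1.800e-05, 5.184e-06, 8.640e-06]  ψ = [2, 1, 1]  (obs o_5=3)
t=6: δ = [4.320e-07, 7.200e-07, 2.160e-06]  ψ = [2, 0, 0]  (obs o_6=0)
backtrack: best end state = 2; path = [0, 2, 0, 1, 2, 0, 2]

path = [0, 2, 0, 1, 2, 0, 2]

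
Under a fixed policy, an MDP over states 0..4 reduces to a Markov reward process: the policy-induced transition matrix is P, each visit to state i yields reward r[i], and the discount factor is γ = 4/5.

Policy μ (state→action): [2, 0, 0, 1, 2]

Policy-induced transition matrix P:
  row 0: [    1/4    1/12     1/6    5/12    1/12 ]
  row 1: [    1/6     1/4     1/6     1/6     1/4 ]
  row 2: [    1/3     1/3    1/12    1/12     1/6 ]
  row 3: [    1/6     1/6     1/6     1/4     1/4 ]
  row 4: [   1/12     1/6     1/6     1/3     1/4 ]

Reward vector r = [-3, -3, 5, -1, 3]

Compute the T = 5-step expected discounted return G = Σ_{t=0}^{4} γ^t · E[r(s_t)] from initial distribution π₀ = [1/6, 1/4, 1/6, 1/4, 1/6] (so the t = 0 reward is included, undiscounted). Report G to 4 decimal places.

t=0: π = [0.1667, 0.2500, 0.1667, 0.2500, 0.1667], E[r] = -0.1667, γ^t·E[r] = -0.166667, running G = -0.166667
t=1: π = [0.1944, 0.2014, 0.1528, 0.2431, 0.2083], E[r] = -0.0417, γ^t·E[r] = -0.033333, running G = -0.200000
t=2: π = [0.1910, 0.1927, 0.1539, 0.2575, 0.2049], E[r] = -0.0243, γ^t·E[r] = -0.015556, running G = -0.215556
t=3: π = [0.1912, 0.1925, 0.1538, 0.2572, 0.2053], E[r] = -0.0229, γ^t·E[r] = -0.011704, running G = -0.227259
t=4: π = [0.1911, 0.1924, 0.1538, 0.2573, 0.2053], E[r] = -0.0227, γ^t·E[r] = -0.009307, running G = -0.236566

G = -0.2366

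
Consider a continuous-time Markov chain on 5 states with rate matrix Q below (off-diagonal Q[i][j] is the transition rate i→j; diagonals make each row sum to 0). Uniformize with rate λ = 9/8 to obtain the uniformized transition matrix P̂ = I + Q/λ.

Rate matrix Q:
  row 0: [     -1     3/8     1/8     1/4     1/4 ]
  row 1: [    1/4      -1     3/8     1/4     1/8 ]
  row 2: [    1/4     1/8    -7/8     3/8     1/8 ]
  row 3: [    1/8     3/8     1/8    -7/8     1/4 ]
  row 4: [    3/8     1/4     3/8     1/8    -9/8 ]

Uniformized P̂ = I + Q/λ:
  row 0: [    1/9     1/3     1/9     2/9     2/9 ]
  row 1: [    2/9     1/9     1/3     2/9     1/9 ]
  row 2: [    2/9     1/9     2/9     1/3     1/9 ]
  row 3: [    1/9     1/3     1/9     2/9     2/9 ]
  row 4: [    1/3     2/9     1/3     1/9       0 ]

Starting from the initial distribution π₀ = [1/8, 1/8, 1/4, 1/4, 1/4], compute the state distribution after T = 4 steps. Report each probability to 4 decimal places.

π = [0.1912, 0.2205, 0.2157, 0.2305, 0.1422]

t=0: π = [0.1250, 0.1250, 0.2500, 0.2500, 0.2500]
t=1: π = [0.2083, 0.2222, 0.2222, 0.2222, 0.1250]
t=2: π = [0.1883, 0.2207, 0.2130, 0.2330, 0.1451]
t=3: π = [0.1915, 0.2209, 0.2160, 0.2298, 0.1418]
t=4: π = [0.1912, 0.2205, 0.2157, 0.2305, 0.1422]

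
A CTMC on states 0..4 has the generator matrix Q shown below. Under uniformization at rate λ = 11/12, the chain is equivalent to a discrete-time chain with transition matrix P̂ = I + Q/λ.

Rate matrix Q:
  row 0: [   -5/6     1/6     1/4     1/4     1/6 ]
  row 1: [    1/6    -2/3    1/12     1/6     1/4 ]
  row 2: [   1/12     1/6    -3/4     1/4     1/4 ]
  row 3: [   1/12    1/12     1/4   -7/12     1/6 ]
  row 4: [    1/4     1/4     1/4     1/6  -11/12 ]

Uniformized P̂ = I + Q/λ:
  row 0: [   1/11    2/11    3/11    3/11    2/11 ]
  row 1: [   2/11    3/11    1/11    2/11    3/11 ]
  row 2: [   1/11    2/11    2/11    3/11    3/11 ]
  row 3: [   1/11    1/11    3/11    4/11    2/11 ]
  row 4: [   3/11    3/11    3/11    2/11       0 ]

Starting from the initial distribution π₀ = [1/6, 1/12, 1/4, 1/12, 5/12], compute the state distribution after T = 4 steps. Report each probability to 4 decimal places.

π = [0.1417, 0.1923, 0.2177, 0.2623, 0.1861]

t=0: π = [0.1667, 0.0833, 0.2500, 0.0833, 0.4167]
t=1: π = [0.1742, 0.2197, 0.2348, 0.2348, 0.1364]
t=2: π = [0.1357, 0.1928, 0.2114, 0.2617, 0.1983]
t=3: π = [0.1445, 0.1936, 0.2184, 0.2610, 0.1825]
t=4: π = [0.1417, 0.1923, 0.2177, 0.2623, 0.1861]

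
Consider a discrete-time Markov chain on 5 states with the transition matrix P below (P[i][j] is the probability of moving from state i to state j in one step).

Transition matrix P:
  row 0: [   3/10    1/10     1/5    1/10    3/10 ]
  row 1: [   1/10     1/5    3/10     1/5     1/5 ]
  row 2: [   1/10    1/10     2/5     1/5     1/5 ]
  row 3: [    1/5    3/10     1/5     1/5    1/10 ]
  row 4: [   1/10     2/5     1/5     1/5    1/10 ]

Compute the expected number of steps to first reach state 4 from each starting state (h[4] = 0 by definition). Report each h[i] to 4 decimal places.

h = [4.4025, 5.0943, 5.0943, 5.5346, 0.0000]

First-step conditioning: h[4] = 0; for i ≠ 4, h[i] = 1 + Σ_k P[i][k]·h[k].
  h[0] = 1 + 3/10·h[0] + 1/10·h[1] + 1/5·h[2] + 1/10·h[3]
  h[1] = 1 + 1/10·h[0] + 1/5·h[1] + 3/10·h[2] + 1/5·h[3]
  h[2] = 1 + 1/10·h[0] + 1/10·h[1] + 2/5·h[2] + 1/5·h[3]
  h[3] = 1 + 1/5·h[0] + 3/10·h[1] + 1/5·h[2] + 1/5·h[3]
Solving the 4×4 linear system over states ≠ 4 gives exactly h = [700/159, 270/53, 270/53, 880/159, 0] (h[4] = 0 is the target).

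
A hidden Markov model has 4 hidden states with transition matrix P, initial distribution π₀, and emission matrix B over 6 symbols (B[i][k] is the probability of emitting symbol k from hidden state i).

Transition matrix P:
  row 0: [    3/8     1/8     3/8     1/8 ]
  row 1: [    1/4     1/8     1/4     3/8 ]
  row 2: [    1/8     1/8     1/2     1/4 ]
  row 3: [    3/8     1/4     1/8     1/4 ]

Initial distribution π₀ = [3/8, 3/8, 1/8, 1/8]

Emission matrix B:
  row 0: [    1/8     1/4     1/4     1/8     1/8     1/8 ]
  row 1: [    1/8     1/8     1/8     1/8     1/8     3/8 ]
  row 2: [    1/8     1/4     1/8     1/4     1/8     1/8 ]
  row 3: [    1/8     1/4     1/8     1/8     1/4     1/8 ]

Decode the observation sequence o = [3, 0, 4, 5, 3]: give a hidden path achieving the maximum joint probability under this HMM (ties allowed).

path = [0, 2, 2, 2, 2]

t=0: δ = [4.688e-02, 4.688e-02, 3.125e-02, 1.562e-02]  (obs o_0=3)
t=1: δ = [2.197e-03, 7.324e-04, 2.197e-03, 2.197e-03]  ψ = [0, 0, 0, 1]  (obs o_1=0)
t=2: δ = [1.030e-04, 6.866e-05, 1.373e-04, 1.373e-04]  ψ = [0, 3, 2, 2]  (obs o_2=4)
t=3: δ = [6.437e-06, 1.287e-05, 8.583e-06, 4.292e-06]  ψ = [3, 3, 2, 2]  (obs o_3=5)
t=4: δ = [4.023e-07, 2.012e-07, 1.073e-06, 6.035e-07]  ψ = [1, 1, 2, 1]  (obs o_4=3)
backtrack: best end state = 2; path = [0, 2, 2, 2, 2]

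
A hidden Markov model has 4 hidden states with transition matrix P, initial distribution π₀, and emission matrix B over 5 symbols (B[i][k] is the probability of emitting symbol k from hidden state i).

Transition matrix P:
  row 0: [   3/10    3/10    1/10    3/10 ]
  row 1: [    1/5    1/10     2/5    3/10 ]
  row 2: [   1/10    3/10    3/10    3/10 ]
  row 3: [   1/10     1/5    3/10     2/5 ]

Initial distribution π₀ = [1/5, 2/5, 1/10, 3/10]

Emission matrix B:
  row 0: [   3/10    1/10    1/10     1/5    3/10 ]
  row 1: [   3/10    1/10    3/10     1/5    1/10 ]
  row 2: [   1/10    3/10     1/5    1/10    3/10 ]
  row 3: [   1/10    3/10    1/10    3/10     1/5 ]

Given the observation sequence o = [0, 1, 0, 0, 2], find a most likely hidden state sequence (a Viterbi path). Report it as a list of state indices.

path = [1, 2, 1, 0, 1]

t=0: δ = [6.000e-02, 1.200e-01, 1.000e-02, 3.000e-02]  (obs o_0=0)
t=1: δ = [2.400e-03, 1.800e-03, 1.440e-02, 1.080e-02]  ψ = [1, 0, 1, 1]  (obs o_1=1)
t=2: δ = [4.320e-04, 1.296e-03, 4.320e-04, 4.320e-04]  ψ = [2, 2, 2, 2]  (obs o_2=0)
t=3: δ = [7.776e-05, 3.888e-05, 5.184e-05, 3.888e-05]  ψ = [1, 0, 1, 1]  (obs o_3=0)
t=4: δ = [2.333e-06, 6.998e-06, 3.110e-06, 2.333e-06]  ψ = [0, 0, 1, 0]  (obs o_4=2)
backtrack: best end state = 1; path = [1, 2, 1, 0, 1]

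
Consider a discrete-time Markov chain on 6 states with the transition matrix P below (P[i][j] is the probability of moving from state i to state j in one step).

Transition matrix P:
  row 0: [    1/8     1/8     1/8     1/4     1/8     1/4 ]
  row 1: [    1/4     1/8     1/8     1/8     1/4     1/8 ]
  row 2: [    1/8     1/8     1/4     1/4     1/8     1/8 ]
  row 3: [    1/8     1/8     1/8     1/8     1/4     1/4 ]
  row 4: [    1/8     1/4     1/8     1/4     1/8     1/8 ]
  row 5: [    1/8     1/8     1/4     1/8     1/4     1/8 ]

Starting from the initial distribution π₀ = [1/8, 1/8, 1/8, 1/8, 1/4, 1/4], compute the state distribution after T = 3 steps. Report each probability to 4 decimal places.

π = [0.1436, 0.1484, 0.1665, 0.1873, 0.1877, 0.1665]

t=0: π = [0.1250, 0.1250, 0.1250, 0.1250, 0.2500, 0.2500]
t=1: π = [0.1406, 0.1563, 0.1719, 0.1875, 0.1875, 0.1563]
t=2: π = [0.1445, 0.1484, 0.1660, 0.1875, 0.1875, 0.1660]
t=3: π = [0.1436, 0.1484, 0.1665, 0.1873, 0.1877, 0.1665]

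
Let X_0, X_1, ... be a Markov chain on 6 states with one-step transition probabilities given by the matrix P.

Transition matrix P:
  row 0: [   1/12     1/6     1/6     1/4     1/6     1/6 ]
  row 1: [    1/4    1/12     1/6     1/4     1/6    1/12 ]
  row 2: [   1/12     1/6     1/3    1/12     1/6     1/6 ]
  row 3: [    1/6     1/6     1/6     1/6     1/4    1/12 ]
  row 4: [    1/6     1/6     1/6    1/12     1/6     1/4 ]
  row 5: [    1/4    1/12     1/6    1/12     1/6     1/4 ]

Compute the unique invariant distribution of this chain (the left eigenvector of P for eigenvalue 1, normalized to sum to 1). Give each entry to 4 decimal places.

Balance equations π_j = Σ_i π_i·P[i][j]:
  π_0 = 1/12·π_0 + 1/4·π_1 + 1/12·π_2 + 1/6·π_3 + 1/6·π_4 + 1/4·π_5
  π_1 = 1/6·π_0 + 1/12·π_1 + 1/6·π_2 + 1/6·π_3 + 1/6·π_4 + 1/12·π_5
  π_2 = 1/6·π_0 + 1/6·π_1 + 1/3·π_2 + 1/6·π_3 + 1/6·π_4 + 1/6·π_5
  π_3 = 1/4·π_0 + 1/4·π_1 + 1/12·π_2 + 1/6·π_3 + 1/12·π_4 + 1/12·π_5
  π_4 = 1/6·π_0 + 1/6·π_1 + 1/6·π_2 + 1/4·π_3 + 1/6·π_4 + 1/6·π_5
  normalize: π_0 + π_1 + π_2 + π_3 + π_4 + π_5 = 1
Solving the linear system gives exactly π = [8999/55375, 15573/110750, 1/5, 8086/55375, 9903/55375, 19051/110750].

π = [0.1625, 0.1406, 0.2000, 0.1460, 0.1788, 0.1720]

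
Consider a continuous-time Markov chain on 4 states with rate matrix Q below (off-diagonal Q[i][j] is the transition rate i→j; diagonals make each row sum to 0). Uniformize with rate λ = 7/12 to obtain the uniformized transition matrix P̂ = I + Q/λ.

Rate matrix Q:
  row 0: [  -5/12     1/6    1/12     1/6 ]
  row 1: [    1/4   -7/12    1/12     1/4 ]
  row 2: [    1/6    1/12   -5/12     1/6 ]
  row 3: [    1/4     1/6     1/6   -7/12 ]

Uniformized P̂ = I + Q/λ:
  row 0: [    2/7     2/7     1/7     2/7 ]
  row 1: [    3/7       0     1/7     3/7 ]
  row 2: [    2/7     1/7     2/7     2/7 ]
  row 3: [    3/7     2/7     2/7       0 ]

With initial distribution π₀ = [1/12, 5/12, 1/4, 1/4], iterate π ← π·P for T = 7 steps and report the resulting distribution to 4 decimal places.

t=0: π = [0.0833, 0.4167, 0.2500, 0.2500]
t=1: π = [0.3810, 0.1310, 0.2143, 0.2738]
t=2: π = [0.3435, 0.2177, 0.2126, 0.2262]
t=3: π = [0.3491, 0.1931, 0.2055, 0.2522]
t=4: π = [0.3493, 0.2012, 0.2082, 0.2413]
t=5: π = [0.3489, 0.1985, 0.2071, 0.2455]
t=6: π = [0.3491, 0.1994, 0.2075, 0.2439]
t=7: π = [0.3490, 0.1991, 0.2073, 0.2445]

π = [0.3490, 0.1991, 0.2073, 0.2445]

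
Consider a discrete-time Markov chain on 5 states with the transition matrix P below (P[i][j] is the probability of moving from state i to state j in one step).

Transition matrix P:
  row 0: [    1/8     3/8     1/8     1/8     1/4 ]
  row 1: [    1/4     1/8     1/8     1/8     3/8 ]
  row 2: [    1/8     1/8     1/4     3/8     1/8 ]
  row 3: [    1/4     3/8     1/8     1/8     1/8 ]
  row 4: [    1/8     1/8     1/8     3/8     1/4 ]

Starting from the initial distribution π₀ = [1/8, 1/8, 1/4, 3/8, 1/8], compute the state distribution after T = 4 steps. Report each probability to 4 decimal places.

π = [0.1804, 0.2249, 0.1429, 0.2192, 0.2326]

t=0: π = [0.1250, 0.1250, 0.2500, 0.3750, 0.1250]
t=1: π = [0.1875, 0.2500, 0.1563, 0.2188, 0.1875]
t=2: π = [0.1836, 0.2266, 0.1445, 0.2109, 0.2344]
t=3: π = [0.1797, 0.2236, 0.1431, 0.2197, 0.2339]
t=4: π = [0.1804, 0.2249, 0.1429, 0.2192, 0.2326]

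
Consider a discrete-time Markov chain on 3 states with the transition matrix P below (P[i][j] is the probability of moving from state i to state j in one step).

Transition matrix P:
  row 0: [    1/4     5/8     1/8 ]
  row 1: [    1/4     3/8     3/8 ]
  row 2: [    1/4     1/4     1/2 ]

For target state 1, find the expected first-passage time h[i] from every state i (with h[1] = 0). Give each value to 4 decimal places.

First-step conditioning: h[1] = 0; for i ≠ 1, h[i] = 1 + Σ_k P[i][k]·h[k].
  h[0] = 1 + 1/4·h[0] + 1/8·h[2]
  h[2] = 1 + 1/4·h[0] + 1/2·h[2]
Solving the 2×2 linear system over states ≠ 1 gives exactly h = [20/11, 0, 32/11] (h[1] = 0 is the target).

h = [1.8182, 0.0000, 2.9091]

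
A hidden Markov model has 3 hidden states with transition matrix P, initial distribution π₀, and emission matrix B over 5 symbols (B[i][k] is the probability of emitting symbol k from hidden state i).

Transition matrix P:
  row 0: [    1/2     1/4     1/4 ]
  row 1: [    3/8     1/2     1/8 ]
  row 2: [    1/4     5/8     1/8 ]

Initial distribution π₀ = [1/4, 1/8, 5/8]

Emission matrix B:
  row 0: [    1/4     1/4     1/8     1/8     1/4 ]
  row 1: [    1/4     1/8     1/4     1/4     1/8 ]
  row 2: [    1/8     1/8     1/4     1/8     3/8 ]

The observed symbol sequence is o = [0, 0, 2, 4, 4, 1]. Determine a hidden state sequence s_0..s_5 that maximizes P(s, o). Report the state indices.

path = [2, 1, 1, 0, 0, 0]

t=0: δ = [6.250e-02, 3.125e-02, 7.812e-02]  (obs o_0=0)
t=1: δ = [7.812e-03, 1.221e-02, 1.953e-03]  ψ = [0, 2, 0]  (obs o_1=0)
t=2: δ = [5.722e-04, 1.526e-03, 4.883e-04]  ψ = [1, 1, 0]  (obs o_2=2)
t=3: δ = [1.431e-04, 9.537e-05, 7.153e-05]  ψ = [1, 1, 1]  (obs o_3=4)
t=4: δ = [1.788e-05, 5.960e-06, 1.341e-05]  ψ = [0, 1, 0]  (obs o_4=4)
t=5: δ = [2.235e-06, 1.048e-06, 5.588e-07]  ψ = [0, 2, 0]  (obs o_5=1)
backtrack: best end state = 0; path = [2, 1, 1, 0, 0, 0]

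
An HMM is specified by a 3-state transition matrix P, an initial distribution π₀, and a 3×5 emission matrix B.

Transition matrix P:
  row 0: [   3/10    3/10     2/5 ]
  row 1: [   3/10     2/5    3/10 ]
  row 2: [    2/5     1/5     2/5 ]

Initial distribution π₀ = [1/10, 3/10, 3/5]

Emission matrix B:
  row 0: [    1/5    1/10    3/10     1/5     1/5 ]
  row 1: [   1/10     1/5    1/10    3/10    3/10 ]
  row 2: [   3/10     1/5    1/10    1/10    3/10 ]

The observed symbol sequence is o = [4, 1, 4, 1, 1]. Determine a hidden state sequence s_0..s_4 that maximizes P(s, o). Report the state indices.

path = [2, 2, 2, 2, 2]

t=0: δ = [2.000e-02, 9.000e-02, 1.800e-01]  (obs o_0=4)
t=1: δ = [7.200e-03, 7.200e-03, 1.440e-02]  ψ = [2, 1, 2]  (obs o_1=1)
t=2: δ = [1.152e-03, 8.640e-04, 1.728e-03]  ψ = [2, 1, 2]  (obs o_2=4)
t=3: δ = [6.912e-05, 6.912e-05, 1.382e-04]  ψ = [2, 0, 2]  (obs o_3=1)
t=4: δ = [5.530e-06, 5.530e-06, 1.106e-05]  ψ = [2, 1, 2]  (obs o_4=1)
backtrack: best end state = 2; path = [2, 2, 2, 2, 2]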